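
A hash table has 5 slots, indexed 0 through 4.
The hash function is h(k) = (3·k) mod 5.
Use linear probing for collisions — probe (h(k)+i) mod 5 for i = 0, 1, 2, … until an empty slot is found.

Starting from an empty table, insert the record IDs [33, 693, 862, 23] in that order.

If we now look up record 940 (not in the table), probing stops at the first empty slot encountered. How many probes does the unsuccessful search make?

Insert 33: h=4, slot 4 empty => index 4.
Insert 693: h=4, slot 4 occupied => index 0.
Insert 862: h=1, slot 1 empty => index 1.
Insert 23: h=4, slots 4,0,1 occupied => index 2.
Table: [693, 862, 23, —, 33]
Lookup 940: h=0, probe 0,1,2,3 → slot 3 empty, not found.

4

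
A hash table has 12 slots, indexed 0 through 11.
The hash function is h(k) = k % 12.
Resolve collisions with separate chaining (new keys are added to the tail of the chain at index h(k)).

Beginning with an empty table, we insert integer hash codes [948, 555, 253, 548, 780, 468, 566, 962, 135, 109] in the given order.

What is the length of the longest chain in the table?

3

948 -> bucket 0
555 -> bucket 3
253 -> bucket 1
548 -> bucket 8
780 -> bucket 0 (collision)
468 -> bucket 0 (collision)
566 -> bucket 2
962 -> bucket 2 (collision)
135 -> bucket 3 (collision)
109 -> bucket 1 (collision)
Final buckets:
0: 948 -> 780 -> 468
1: 253 -> 109
2: 566 -> 962
3: 555 -> 135
4: .
5: .
6: .
7: .
8: 548
9: .
10: .
11: .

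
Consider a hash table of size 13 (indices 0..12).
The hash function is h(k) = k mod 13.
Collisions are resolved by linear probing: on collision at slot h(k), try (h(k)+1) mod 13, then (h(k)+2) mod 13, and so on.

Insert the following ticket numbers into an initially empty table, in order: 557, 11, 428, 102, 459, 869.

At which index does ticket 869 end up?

557 hashes to 11; slot 11 is free → place at 11.
11 hashes to 11; 11 taken → place at 12.
428 hashes to 12; 12 taken → place at 0.
102 hashes to 11; 11,12,0 taken → place at 1.
459 hashes to 4; slot 4 is free → place at 4.
869 hashes to 11; 11,12,0,1 taken → place at 2.
Table: [428, 102, 869, ., 459, ., ., ., ., ., ., 557, 11]

2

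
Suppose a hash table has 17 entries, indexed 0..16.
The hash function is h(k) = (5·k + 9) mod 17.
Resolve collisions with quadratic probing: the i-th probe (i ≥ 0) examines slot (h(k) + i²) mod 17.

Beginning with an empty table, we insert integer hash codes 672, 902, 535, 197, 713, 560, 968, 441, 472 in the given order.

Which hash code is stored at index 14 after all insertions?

Insert 672: h=3, slot 3 empty => index 3.
Insert 902: h=14, slot 14 empty => index 14.
Insert 535: h=15, slot 15 empty => index 15.
Insert 197: h=8, slot 8 empty => index 8.
Insert 713: h=4, slot 4 empty => index 4.
Insert 560: h=4, slot 4 occupied => index 5.
Insert 968: h=4, slots 4,5,8 occupied => index 13.
Insert 441: h=4, slots 4,5,8,13,3 occupied => index 12.
Insert 472: h=6, slot 6 empty => index 6.
Table: [—, —, —, 672, 713, 560, 472, —, 197, —, —, —, 441, 968, 902, 535, —]

902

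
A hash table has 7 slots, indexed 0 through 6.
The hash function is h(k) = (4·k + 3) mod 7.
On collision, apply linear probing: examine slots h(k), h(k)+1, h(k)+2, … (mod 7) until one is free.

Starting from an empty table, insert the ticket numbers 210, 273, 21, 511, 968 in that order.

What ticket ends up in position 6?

511

210 hashes to 3; slot 3 is free -> place at 3.
273 hashes to 3; 3 taken -> place at 4.
21 hashes to 3; 3,4 taken -> place at 5.
511 hashes to 3; 3,4,5 taken -> place at 6.
968 hashes to 4; 4,5,6 taken -> place at 0.
Table: [968, -, -, 210, 273, 21, 511]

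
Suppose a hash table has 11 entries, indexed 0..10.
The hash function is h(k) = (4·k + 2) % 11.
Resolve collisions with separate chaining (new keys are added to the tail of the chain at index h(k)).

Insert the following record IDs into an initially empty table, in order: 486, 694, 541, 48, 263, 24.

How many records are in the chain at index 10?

486 → bucket 10
694 → bucket 6
541 → bucket 10 (collision)
48 → bucket 7
263 → bucket 9
24 → bucket 10 (collision)
Final buckets:
0: ∅
1: ∅
2: ∅
3: ∅
4: ∅
5: ∅
6: 694
7: 48
8: ∅
9: 263
10: 486 -> 541 -> 24

3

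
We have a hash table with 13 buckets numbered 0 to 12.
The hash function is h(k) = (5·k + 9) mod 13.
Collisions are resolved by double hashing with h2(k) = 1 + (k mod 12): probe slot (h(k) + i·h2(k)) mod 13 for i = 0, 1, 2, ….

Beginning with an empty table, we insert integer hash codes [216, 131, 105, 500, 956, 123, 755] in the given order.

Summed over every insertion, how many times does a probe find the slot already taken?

4

216 hashes to 10; slot 10 is free → place at 10.
131 hashes to 1; slot 1 is free → place at 1.
105 hashes to 1, h2=10; 1 taken → place at 11.
500 hashes to 0; slot 0 is free → place at 0.
956 hashes to 5; slot 5 is free → place at 5.
123 hashes to 0, h2=4; 0 taken → place at 4.
755 hashes to 1, h2=12; 1,0 taken → place at 12.
Table: [500, 131, —, —, 123, 956, —, —, —, —, 216, 105, 755]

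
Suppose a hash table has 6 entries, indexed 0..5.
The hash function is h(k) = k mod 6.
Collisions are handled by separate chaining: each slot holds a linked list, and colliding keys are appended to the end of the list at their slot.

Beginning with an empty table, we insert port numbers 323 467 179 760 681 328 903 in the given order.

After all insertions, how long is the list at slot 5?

Insert 323: h=5, bucket 5 empty -> new chain.
Insert 467: h=5, bucket 5 nonempty -> append to chain.
Insert 179: h=5, bucket 5 nonempty -> append to chain.
Insert 760: h=4, bucket 4 empty -> new chain.
Insert 681: h=3, bucket 3 empty -> new chain.
Insert 328: h=4, bucket 4 nonempty -> append to chain.
Insert 903: h=3, bucket 3 nonempty -> append to chain.
Final buckets:
0: ∅
1: ∅
2: ∅
3: 681 -> 903
4: 760 -> 328
5: 323 -> 467 -> 179

3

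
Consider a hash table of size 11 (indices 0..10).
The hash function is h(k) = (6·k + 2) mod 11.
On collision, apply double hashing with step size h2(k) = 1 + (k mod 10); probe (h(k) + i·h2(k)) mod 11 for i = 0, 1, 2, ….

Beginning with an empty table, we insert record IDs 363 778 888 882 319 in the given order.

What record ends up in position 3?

882

363: h=2 -> slot 2
778: h=6 -> slot 6
888: h=6, h2=9, probe 6,4 -> slot 4
882: h=3 -> slot 3
319: h=2, h2=10, probe 2,1 -> slot 1
Table: [∅, 319, 363, 882, 888, ∅, 778, ∅, ∅, ∅, ∅]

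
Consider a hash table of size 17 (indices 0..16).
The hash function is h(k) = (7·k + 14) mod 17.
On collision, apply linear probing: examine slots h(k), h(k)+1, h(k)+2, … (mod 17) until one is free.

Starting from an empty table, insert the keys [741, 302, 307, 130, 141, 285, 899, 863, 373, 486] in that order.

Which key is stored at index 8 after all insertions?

373

Insert 741: h=16, slot 16 empty => index 16.
Insert 302: h=3, slot 3 empty => index 3.
Insert 307: h=4, slot 4 empty => index 4.
Insert 130: h=6, slot 6 empty => index 6.
Insert 141: h=15, slot 15 empty => index 15.
Insert 285: h=3, slots 3,4 occupied => index 5.
Insert 899: h=0, slot 0 empty => index 0.
Insert 863: h=3, slots 3,4,5,6 occupied => index 7.
Insert 373: h=7, slot 7 occupied => index 8.
Insert 486: h=16, slots 16,0 occupied => index 1.
Table: [899, 486, ., 302, 307, 285, 130, 863, 373, ., ., ., ., ., ., 141, 741]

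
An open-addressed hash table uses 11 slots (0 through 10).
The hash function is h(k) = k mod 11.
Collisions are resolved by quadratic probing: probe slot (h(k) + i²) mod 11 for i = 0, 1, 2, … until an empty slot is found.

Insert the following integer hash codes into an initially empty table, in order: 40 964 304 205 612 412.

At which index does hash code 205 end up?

5

40: h=7 -> slot 7
964: h=7, probe 7,8 -> slot 8
304: h=7, probe 7,8,0 -> slot 0
205: h=7, probe 7,8,0,5 -> slot 5
612: h=7, probe 7,8,0,5,1 -> slot 1
412: h=5, probe 5,6 -> slot 6
Table: [304, 612, —, —, —, 205, 412, 40, 964, —, —]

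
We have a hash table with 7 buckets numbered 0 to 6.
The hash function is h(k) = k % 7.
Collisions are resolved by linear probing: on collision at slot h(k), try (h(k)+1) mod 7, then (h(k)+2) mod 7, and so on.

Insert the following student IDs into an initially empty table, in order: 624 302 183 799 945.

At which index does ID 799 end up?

4

Insert 624: h=1, slot 1 empty => index 1.
Insert 302: h=1, slot 1 occupied => index 2.
Insert 183: h=1, slots 1,2 occupied => index 3.
Insert 799: h=1, slots 1,2,3 occupied => index 4.
Insert 945: h=0, slot 0 empty => index 0.
Table: [945, 624, 302, 183, 799, -, -]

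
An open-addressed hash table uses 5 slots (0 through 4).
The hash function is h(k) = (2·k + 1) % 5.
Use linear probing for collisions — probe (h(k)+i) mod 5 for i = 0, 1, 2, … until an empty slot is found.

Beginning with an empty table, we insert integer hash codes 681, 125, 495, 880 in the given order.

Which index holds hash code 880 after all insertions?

681 hashes to 3; slot 3 is free => place at 3.
125 hashes to 1; slot 1 is free => place at 1.
495 hashes to 1; 1 taken => place at 2.
880 hashes to 1; 1,2,3 taken => place at 4.
Table: [., 125, 495, 681, 880]

4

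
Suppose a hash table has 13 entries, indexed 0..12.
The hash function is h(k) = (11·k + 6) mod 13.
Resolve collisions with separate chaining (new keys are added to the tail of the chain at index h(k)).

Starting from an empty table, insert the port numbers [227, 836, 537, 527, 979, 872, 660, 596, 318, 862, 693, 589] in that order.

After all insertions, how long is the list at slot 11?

6

Insert 227: h=7, bucket 7 empty -> new chain.
Insert 836: h=11, bucket 11 empty -> new chain.
Insert 537: h=11, bucket 11 nonempty -> append to chain.
Insert 527: h=5, bucket 5 empty -> new chain.
Insert 979: h=11, bucket 11 nonempty -> append to chain.
Insert 872: h=4, bucket 4 empty -> new chain.
Insert 660: h=12, bucket 12 empty -> new chain.
Insert 596: h=10, bucket 10 empty -> new chain.
Insert 318: h=7, bucket 7 nonempty -> append to chain.
Insert 862: h=11, bucket 11 nonempty -> append to chain.
Insert 693: h=11, bucket 11 nonempty -> append to chain.
Insert 589: h=11, bucket 11 nonempty -> append to chain.
Final buckets:
0: —
1: —
2: —
3: —
4: 872
5: 527
6: —
7: 227 -> 318
8: —
9: —
10: 596
11: 836 -> 537 -> 979 -> 862 -> 693 -> 589
12: 660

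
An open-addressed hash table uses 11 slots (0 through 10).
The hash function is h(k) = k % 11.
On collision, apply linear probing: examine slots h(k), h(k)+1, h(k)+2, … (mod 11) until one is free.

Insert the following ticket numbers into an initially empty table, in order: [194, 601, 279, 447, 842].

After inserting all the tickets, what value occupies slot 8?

601

194: h=7 => slot 7
601: h=7, probe 7,8 => slot 8
279: h=4 => slot 4
447: h=7, probe 7,8,9 => slot 9
842: h=6 => slot 6
Table: [∅, ∅, ∅, ∅, 279, ∅, 842, 194, 601, 447, ∅]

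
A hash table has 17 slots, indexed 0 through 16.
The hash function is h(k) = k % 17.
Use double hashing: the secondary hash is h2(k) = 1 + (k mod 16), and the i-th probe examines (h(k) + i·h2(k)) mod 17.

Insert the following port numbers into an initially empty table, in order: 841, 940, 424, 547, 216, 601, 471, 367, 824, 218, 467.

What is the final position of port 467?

7

841: h=8 => slot 8
940: h=5 => slot 5
424: h=16 => slot 16
547: h=3 => slot 3
216: h=12 => slot 12
601: h=6 => slot 6
471: h=12, h2=8, probe 12,3,11 => slot 11
367: h=10 => slot 10
824: h=8, h2=9, probe 8,0 => slot 0
218: h=14 => slot 14
467: h=8, h2=4, probe 8,12,16,3,7 => slot 7
Table: [824, ∅, ∅, 547, ∅, 940, 601, 467, 841, ∅, 367, 471, 216, ∅, 218, ∅, 424]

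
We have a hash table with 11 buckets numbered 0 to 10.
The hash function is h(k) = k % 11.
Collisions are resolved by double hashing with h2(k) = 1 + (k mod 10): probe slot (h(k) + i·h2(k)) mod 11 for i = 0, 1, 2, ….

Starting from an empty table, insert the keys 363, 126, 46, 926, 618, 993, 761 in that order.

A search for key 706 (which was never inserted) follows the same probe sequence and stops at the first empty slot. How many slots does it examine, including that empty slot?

4

363: h=0 -> slot 0
126: h=5 -> slot 5
46: h=2 -> slot 2
926: h=2, h2=7, probe 2,9 -> slot 9
618: h=2, h2=9, probe 2,0,9,7 -> slot 7
993: h=3 -> slot 3
761: h=2, h2=2, probe 2,4 -> slot 4
Table: [363, —, 46, 993, 761, 126, —, 618, —, 926, —]
Lookup 706: h=2, h2=7, probe 2,9,5,1 → slot 1 empty, not found.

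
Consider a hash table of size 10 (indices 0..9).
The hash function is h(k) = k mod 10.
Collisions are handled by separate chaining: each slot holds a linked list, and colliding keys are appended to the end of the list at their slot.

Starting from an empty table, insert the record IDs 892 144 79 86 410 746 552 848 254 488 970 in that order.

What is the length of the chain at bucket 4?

Insert 892: h=2, bucket 2 empty -> new chain.
Insert 144: h=4, bucket 4 empty -> new chain.
Insert 79: h=9, bucket 9 empty -> new chain.
Insert 86: h=6, bucket 6 empty -> new chain.
Insert 410: h=0, bucket 0 empty -> new chain.
Insert 746: h=6, bucket 6 nonempty -> append to chain.
Insert 552: h=2, bucket 2 nonempty -> append to chain.
Insert 848: h=8, bucket 8 empty -> new chain.
Insert 254: h=4, bucket 4 nonempty -> append to chain.
Insert 488: h=8, bucket 8 nonempty -> append to chain.
Insert 970: h=0, bucket 0 nonempty -> append to chain.
Final buckets:
0: 410 -> 970
1: .
2: 892 -> 552
3: .
4: 144 -> 254
5: .
6: 86 -> 746
7: .
8: 848 -> 488
9: 79

2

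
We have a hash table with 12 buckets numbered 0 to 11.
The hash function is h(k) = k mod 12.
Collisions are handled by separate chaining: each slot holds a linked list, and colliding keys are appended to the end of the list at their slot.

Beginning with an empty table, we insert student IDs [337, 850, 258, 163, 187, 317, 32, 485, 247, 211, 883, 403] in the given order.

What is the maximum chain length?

337 → bucket 1
850 → bucket 10
258 → bucket 6
163 → bucket 7
187 → bucket 7 (collision)
317 → bucket 5
32 → bucket 8
485 → bucket 5 (collision)
247 → bucket 7 (collision)
211 → bucket 7 (collision)
883 → bucket 7 (collision)
403 → bucket 7 (collision)
Final buckets:
0: _
1: 337
2: _
3: _
4: _
5: 317 -> 485
6: 258
7: 163 -> 187 -> 247 -> 211 -> 883 -> 403
8: 32
9: _
10: 850
11: _

6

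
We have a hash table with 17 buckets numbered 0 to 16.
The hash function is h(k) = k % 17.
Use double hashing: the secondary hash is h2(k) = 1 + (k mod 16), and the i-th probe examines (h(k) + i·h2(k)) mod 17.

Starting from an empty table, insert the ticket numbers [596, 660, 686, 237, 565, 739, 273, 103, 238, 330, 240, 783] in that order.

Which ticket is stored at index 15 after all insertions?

783

596 hashes to 1; slot 1 is free => place at 1.
660 hashes to 14; slot 14 is free => place at 14.
686 hashes to 6; slot 6 is free => place at 6.
237 hashes to 16; slot 16 is free => place at 16.
565 hashes to 4; slot 4 is free => place at 4.
739 hashes to 8; slot 8 is free => place at 8.
273 hashes to 1, h2=2; 1 taken => place at 3.
103 hashes to 1, h2=8; 1 taken => place at 9.
238 hashes to 0; slot 0 is free => place at 0.
330 hashes to 7; slot 7 is free => place at 7.
240 hashes to 2; slot 2 is free => place at 2.
783 hashes to 1, h2=16; 1,0,16 taken => place at 15.
Table: [238, 596, 240, 273, 565, ., 686, 330, 739, 103, ., ., ., ., 660, 783, 237]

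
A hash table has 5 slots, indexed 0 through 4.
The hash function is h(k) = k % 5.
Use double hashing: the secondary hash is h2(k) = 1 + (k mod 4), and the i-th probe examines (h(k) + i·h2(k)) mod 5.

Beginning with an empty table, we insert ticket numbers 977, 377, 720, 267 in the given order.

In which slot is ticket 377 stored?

977 hashes to 2; slot 2 is free -> place at 2.
377 hashes to 2, h2=2; 2 taken -> place at 4.
720 hashes to 0; slot 0 is free -> place at 0.
267 hashes to 2, h2=4; 2 taken -> place at 1.
Table: [720, 267, 977, ∅, 377]

4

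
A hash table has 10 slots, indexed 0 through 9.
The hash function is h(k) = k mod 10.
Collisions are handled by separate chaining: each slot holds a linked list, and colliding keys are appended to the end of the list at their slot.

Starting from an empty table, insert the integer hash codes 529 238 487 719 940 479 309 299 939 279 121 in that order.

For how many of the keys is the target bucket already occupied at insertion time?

529 → bucket 9
238 → bucket 8
487 → bucket 7
719 → bucket 9 (collision)
940 → bucket 0
479 → bucket 9 (collision)
309 → bucket 9 (collision)
299 → bucket 9 (collision)
939 → bucket 9 (collision)
279 → bucket 9 (collision)
121 → bucket 1
Final buckets:
0: 940
1: 121
2: .
3: .
4: .
5: .
6: .
7: 487
8: 238
9: 529 -> 719 -> 479 -> 309 -> 299 -> 939 -> 279

6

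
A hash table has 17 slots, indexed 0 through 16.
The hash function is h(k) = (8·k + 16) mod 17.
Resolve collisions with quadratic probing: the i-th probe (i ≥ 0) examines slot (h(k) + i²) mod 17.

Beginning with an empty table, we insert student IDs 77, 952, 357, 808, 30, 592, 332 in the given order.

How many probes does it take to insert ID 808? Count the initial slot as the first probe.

2

Insert 77: h=3, slot 3 empty -> index 3.
Insert 952: h=16, slot 16 empty -> index 16.
Insert 357: h=16, slot 16 occupied -> index 0.
Insert 808: h=3, slot 3 occupied -> index 4.
Insert 30: h=1, slot 1 empty -> index 1.
Insert 592: h=9, slot 9 empty -> index 9.
Insert 332: h=3, slots 3,4 occupied -> index 7.
Table: [357, 30, _, 77, 808, _, _, 332, _, 592, _, _, _, _, _, _, 952]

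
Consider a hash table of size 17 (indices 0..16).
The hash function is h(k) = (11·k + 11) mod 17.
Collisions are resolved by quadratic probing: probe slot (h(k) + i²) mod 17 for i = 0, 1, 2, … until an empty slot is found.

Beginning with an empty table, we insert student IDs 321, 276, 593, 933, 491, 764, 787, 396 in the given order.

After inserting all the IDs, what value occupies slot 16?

787

Insert 321: h=6, slot 6 empty → index 6.
Insert 276: h=4, slot 4 empty → index 4.
Insert 593: h=6, slot 6 occupied → index 7.
Insert 933: h=6, slots 6,7 occupied → index 10.
Insert 491: h=6, slots 6,7,10 occupied → index 15.
Insert 764: h=0, slot 0 empty → index 0.
Insert 787: h=15, slot 15 occupied → index 16.
Insert 396: h=15, slots 15,16 occupied → index 2.
Table: [764, ., 396, ., 276, ., 321, 593, ., ., 933, ., ., ., ., 491, 787]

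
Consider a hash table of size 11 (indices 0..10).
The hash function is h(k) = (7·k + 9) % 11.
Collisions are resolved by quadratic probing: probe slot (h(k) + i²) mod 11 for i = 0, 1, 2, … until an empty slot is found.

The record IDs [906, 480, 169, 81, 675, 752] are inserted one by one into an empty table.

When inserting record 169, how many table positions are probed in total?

2

906 hashes to 4; slot 4 is free -> place at 4.
480 hashes to 3; slot 3 is free -> place at 3.
169 hashes to 4; 4 taken -> place at 5.
81 hashes to 4; 4,5 taken -> place at 8.
675 hashes to 4; 4,5,8 taken -> place at 2.
752 hashes to 4; 4,5,8,2 taken -> place at 9.
Table: [-, -, 675, 480, 906, 169, -, -, 81, 752, -]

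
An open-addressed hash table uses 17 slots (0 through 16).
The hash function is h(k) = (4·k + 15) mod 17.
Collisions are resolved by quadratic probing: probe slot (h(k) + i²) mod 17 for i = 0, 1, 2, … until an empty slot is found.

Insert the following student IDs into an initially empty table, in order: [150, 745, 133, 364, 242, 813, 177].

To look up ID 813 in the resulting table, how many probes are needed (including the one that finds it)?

4

150: h=3 → slot 3
745: h=3, probe 3,4 → slot 4
133: h=3, probe 3,4,7 → slot 7
364: h=9 → slot 9
242: h=14 → slot 14
813: h=3, probe 3,4,7,12 → slot 12
177: h=9, probe 9,10 → slot 10
Table: [—, —, —, 150, 745, —, —, 133, —, 364, 177, —, 813, —, 242, —, —]
Lookup 813: h=3, probe 3,4,7,12 → found at 12.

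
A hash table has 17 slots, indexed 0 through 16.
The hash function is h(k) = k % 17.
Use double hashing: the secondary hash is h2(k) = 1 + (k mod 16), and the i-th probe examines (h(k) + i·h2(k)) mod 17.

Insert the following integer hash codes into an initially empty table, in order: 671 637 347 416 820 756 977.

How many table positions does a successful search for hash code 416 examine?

2

Insert 671: h=8, slot 8 empty → index 8.
Insert 637: h=8, h2=14, slot 8 occupied → index 5.
Insert 347: h=7, slot 7 empty → index 7.
Insert 416: h=8, h2=1, slot 8 occupied → index 9.
Insert 820: h=4, slot 4 empty → index 4.
Insert 756: h=8, h2=5, slot 8 occupied → index 13.
Insert 977: h=8, h2=2, slot 8 occupied → index 10.
Table: [—, —, —, —, 820, 637, —, 347, 671, 416, 977, —, —, 756, —, —, —]
Lookup 416: h=8, h2=1, probe 8,9 → found at 9.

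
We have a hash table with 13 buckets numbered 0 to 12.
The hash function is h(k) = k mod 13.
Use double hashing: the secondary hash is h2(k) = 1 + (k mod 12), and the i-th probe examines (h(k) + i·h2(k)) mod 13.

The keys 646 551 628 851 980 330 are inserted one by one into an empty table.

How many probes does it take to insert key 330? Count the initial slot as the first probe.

646 hashes to 9; slot 9 is free => place at 9.
551 hashes to 5; slot 5 is free => place at 5.
628 hashes to 4; slot 4 is free => place at 4.
851 hashes to 6; slot 6 is free => place at 6.
980 hashes to 5, h2=9; 5 taken => place at 1.
330 hashes to 5, h2=7; 5 taken => place at 12.
Table: [∅, 980, ∅, ∅, 628, 551, 851, ∅, ∅, 646, ∅, ∅, 330]

2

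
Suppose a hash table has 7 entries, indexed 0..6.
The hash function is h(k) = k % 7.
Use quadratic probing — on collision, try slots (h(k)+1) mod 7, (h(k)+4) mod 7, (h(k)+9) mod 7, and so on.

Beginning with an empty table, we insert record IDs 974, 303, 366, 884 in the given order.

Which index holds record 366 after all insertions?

974: h=1 -> slot 1
303: h=2 -> slot 2
366: h=2, probe 2,3 -> slot 3
884: h=2, probe 2,3,6 -> slot 6
Table: [., 974, 303, 366, ., ., 884]

3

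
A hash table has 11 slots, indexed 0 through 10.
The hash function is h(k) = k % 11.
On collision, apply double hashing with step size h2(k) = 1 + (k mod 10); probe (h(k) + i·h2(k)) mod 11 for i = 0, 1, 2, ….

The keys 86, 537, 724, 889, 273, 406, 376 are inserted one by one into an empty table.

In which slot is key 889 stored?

8

86 hashes to 9; slot 9 is free → place at 9.
537 hashes to 9, h2=8; 9 taken → place at 6.
724 hashes to 9, h2=5; 9 taken → place at 3.
889 hashes to 9, h2=10; 9 taken → place at 8.
273 hashes to 9, h2=4; 9 taken → place at 2.
406 hashes to 10; slot 10 is free → place at 10.
376 hashes to 2, h2=7; 2,9 taken → place at 5.
Table: [∅, ∅, 273, 724, ∅, 376, 537, ∅, 889, 86, 406]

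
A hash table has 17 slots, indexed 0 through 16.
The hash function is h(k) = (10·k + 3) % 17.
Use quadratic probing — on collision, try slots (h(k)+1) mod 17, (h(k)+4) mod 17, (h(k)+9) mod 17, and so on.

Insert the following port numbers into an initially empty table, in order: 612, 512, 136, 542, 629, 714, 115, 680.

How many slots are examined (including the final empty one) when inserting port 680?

612: h=3 → slot 3
512: h=6 → slot 6
136: h=3, probe 3,4 → slot 4
542: h=0 → slot 0
629: h=3, probe 3,4,7 → slot 7
714: h=3, probe 3,4,7,12 → slot 12
115: h=14 → slot 14
680: h=3, probe 3,4,7,12,2 → slot 2
Table: [542, ∅, 680, 612, 136, ∅, 512, 629, ∅, ∅, ∅, ∅, 714, ∅, 115, ∅, ∅]

5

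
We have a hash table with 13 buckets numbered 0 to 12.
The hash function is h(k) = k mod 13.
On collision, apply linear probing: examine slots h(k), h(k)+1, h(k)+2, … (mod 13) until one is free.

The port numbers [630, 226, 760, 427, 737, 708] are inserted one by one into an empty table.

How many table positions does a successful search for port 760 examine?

2

Insert 630: h=6, slot 6 empty → index 6.
Insert 226: h=5, slot 5 empty → index 5.
Insert 760: h=6, slot 6 occupied → index 7.
Insert 427: h=11, slot 11 empty → index 11.
Insert 737: h=9, slot 9 empty → index 9.
Insert 708: h=6, slots 6,7 occupied → index 8.
Table: [—, —, —, —, —, 226, 630, 760, 708, 737, —, 427, —]
Lookup 760: h=6, probe 6,7 → found at 7.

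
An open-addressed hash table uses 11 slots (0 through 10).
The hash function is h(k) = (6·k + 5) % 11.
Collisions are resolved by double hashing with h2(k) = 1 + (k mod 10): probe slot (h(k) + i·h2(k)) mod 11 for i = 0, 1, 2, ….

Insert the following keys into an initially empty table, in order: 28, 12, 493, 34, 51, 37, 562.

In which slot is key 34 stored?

5

Insert 28: h=8, slot 8 empty → index 8.
Insert 12: h=0, slot 0 empty → index 0.
Insert 493: h=4, slot 4 empty → index 4.
Insert 34: h=0, h2=5, slot 0 occupied → index 5.
Insert 51: h=3, slot 3 empty → index 3.
Insert 37: h=7, slot 7 empty → index 7.
Insert 562: h=0, h2=3, slots 0,3 occupied → index 6.
Table: [12, —, —, 51, 493, 34, 562, 37, 28, —, —]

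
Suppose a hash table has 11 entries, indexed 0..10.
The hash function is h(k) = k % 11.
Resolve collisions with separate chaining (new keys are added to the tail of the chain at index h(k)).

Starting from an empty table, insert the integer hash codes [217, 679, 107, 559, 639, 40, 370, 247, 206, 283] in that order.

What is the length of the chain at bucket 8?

217 → bucket 8
679 → bucket 8 (collision)
107 → bucket 8 (collision)
559 → bucket 9
639 → bucket 1
40 → bucket 7
370 → bucket 7 (collision)
247 → bucket 5
206 → bucket 8 (collision)
283 → bucket 8 (collision)
Final buckets:
0: -
1: 639
2: -
3: -
4: -
5: 247
6: -
7: 40 -> 370
8: 217 -> 679 -> 107 -> 206 -> 283
9: 559
10: -

5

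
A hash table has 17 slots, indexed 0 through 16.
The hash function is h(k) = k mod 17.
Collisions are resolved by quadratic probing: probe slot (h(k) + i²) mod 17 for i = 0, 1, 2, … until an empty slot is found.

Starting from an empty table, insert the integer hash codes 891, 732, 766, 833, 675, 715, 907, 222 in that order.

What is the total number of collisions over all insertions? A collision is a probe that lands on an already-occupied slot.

Insert 891: h=7, slot 7 empty => index 7.
Insert 732: h=1, slot 1 empty => index 1.
Insert 766: h=1, slot 1 occupied => index 2.
Insert 833: h=0, slot 0 empty => index 0.
Insert 675: h=12, slot 12 empty => index 12.
Insert 715: h=1, slots 1,2 occupied => index 5.
Insert 907: h=6, slot 6 empty => index 6.
Insert 222: h=1, slots 1,2,5 occupied => index 10.
Table: [833, 732, 766, ∅, ∅, 715, 907, 891, ∅, ∅, 222, ∅, 675, ∅, ∅, ∅, ∅]

6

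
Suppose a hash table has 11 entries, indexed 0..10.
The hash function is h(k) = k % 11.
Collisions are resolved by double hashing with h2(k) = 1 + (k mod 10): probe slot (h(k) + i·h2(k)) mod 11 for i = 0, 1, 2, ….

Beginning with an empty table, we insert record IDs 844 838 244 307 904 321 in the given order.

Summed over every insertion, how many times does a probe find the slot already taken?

844 hashes to 8; slot 8 is free -> place at 8.
838 hashes to 2; slot 2 is free -> place at 2.
244 hashes to 2, h2=5; 2 taken -> place at 7.
307 hashes to 10; slot 10 is free -> place at 10.
904 hashes to 2, h2=5; 2,7 taken -> place at 1.
321 hashes to 2, h2=2; 2 taken -> place at 4.
Table: [—, 904, 838, —, 321, —, —, 244, 844, —, 307]

4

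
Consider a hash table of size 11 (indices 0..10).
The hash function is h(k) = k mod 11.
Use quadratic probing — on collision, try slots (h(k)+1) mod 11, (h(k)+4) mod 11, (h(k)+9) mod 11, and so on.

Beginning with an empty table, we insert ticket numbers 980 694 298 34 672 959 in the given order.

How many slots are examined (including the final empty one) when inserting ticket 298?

Insert 980: h=1, slot 1 empty → index 1.
Insert 694: h=1, slot 1 occupied → index 2.
Insert 298: h=1, slots 1,2 occupied → index 5.
Insert 34: h=1, slots 1,2,5 occupied → index 10.
Insert 672: h=1, slots 1,2,5,10 occupied → index 6.
Insert 959: h=2, slot 2 occupied → index 3.
Table: [∅, 980, 694, 959, ∅, 298, 672, ∅, ∅, ∅, 34]

3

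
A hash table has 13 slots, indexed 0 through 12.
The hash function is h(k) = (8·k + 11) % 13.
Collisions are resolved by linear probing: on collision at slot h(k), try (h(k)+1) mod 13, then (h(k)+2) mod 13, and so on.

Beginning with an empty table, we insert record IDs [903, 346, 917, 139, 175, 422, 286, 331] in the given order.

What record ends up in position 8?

175

Insert 903: h=7, slot 7 empty -> index 7.
Insert 346: h=10, slot 10 empty -> index 10.
Insert 917: h=2, slot 2 empty -> index 2.
Insert 139: h=5, slot 5 empty -> index 5.
Insert 175: h=7, slot 7 occupied -> index 8.
Insert 422: h=7, slots 7,8 occupied -> index 9.
Insert 286: h=11, slot 11 empty -> index 11.
Insert 331: h=7, slots 7,8,9,10,11 occupied -> index 12.
Table: [∅, ∅, 917, ∅, ∅, 139, ∅, 903, 175, 422, 346, 286, 331]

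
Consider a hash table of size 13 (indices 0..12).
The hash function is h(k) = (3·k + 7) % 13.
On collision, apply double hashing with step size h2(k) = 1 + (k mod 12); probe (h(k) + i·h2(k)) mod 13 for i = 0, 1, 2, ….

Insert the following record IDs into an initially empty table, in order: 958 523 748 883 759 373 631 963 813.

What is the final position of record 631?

958 hashes to 8; slot 8 is free → place at 8.
523 hashes to 3; slot 3 is free → place at 3.
748 hashes to 2; slot 2 is free → place at 2.
883 hashes to 4; slot 4 is free → place at 4.
759 hashes to 9; slot 9 is free → place at 9.
373 hashes to 8, h2=2; 8 taken → place at 10.
631 hashes to 2, h2=8; 2,10 taken → place at 5.
963 hashes to 10, h2=4; 10 taken → place at 1.
813 hashes to 2, h2=10; 2 taken → place at 12.
Table: [-, 963, 748, 523, 883, 631, -, -, 958, 759, 373, -, 813]

5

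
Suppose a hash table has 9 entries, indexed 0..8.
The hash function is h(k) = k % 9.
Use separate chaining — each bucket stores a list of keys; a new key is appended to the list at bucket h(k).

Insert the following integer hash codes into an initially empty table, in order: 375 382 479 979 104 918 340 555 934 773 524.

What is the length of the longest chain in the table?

Insert 375: h=6, bucket 6 empty -> new chain.
Insert 382: h=4, bucket 4 empty -> new chain.
Insert 479: h=2, bucket 2 empty -> new chain.
Insert 979: h=7, bucket 7 empty -> new chain.
Insert 104: h=5, bucket 5 empty -> new chain.
Insert 918: h=0, bucket 0 empty -> new chain.
Insert 340: h=7, bucket 7 nonempty -> append to chain.
Insert 555: h=6, bucket 6 nonempty -> append to chain.
Insert 934: h=7, bucket 7 nonempty -> append to chain.
Insert 773: h=8, bucket 8 empty -> new chain.
Insert 524: h=2, bucket 2 nonempty -> append to chain.
Final buckets:
0: 918
1: —
2: 479 -> 524
3: —
4: 382
5: 104
6: 375 -> 555
7: 979 -> 340 -> 934
8: 773

3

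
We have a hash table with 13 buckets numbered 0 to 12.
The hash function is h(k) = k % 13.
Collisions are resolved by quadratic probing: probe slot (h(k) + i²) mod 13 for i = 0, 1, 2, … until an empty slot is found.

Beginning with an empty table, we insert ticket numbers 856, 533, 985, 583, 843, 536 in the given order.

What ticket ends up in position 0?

533

856: h=11 → slot 11
533: h=0 → slot 0
985: h=10 → slot 10
583: h=11, probe 11,12 → slot 12
843: h=11, probe 11,12,2 → slot 2
536: h=3 → slot 3
Table: [533, ., 843, 536, ., ., ., ., ., ., 985, 856, 583]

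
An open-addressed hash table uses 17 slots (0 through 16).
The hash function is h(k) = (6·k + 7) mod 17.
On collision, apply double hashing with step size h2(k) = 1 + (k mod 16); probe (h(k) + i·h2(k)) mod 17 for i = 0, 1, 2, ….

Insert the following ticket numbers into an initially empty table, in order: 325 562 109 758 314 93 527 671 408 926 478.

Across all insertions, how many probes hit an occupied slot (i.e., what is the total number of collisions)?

325: h=2 -> slot 2
562: h=13 -> slot 13
109: h=15 -> slot 15
758: h=16 -> slot 16
314: h=4 -> slot 4
93: h=4, h2=14, probe 4,1 -> slot 1
527: h=7 -> slot 7
671: h=4, h2=16, probe 4,3 -> slot 3
408: h=7, h2=9, probe 7,16,8 -> slot 8
926: h=4, h2=15, probe 4,2,0 -> slot 0
478: h=2, h2=15, probe 2,0,15,13,11 -> slot 11
Table: [926, 93, 325, 671, 314, -, -, 527, 408, -, -, 478, -, 562, -, 109, 758]

10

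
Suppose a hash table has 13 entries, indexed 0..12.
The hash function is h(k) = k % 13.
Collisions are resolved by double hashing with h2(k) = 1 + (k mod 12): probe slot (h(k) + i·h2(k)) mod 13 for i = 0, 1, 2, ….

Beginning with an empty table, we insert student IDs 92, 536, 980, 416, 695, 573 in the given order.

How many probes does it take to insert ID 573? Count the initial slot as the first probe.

92: h=1 → slot 1
536: h=3 → slot 3
980: h=5 → slot 5
416: h=0 → slot 0
695: h=6 → slot 6
573: h=1, h2=10, probe 1,11 → slot 11
Table: [416, 92, —, 536, —, 980, 695, —, —, —, —, 573, —]

2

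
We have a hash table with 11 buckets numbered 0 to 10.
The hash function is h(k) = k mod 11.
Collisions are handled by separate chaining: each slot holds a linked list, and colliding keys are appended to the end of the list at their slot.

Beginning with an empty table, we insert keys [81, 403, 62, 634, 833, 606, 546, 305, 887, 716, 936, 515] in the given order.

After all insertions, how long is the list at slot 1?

Insert 81: h=4, bucket 4 empty -> new chain.
Insert 403: h=7, bucket 7 empty -> new chain.
Insert 62: h=7, bucket 7 nonempty -> append to chain.
Insert 634: h=7, bucket 7 nonempty -> append to chain.
Insert 833: h=8, bucket 8 empty -> new chain.
Insert 606: h=1, bucket 1 empty -> new chain.
Insert 546: h=7, bucket 7 nonempty -> append to chain.
Insert 305: h=8, bucket 8 nonempty -> append to chain.
Insert 887: h=7, bucket 7 nonempty -> append to chain.
Insert 716: h=1, bucket 1 nonempty -> append to chain.
Insert 936: h=1, bucket 1 nonempty -> append to chain.
Insert 515: h=9, bucket 9 empty -> new chain.
Final buckets:
0: -
1: 606 -> 716 -> 936
2: -
3: -
4: 81
5: -
6: -
7: 403 -> 62 -> 634 -> 546 -> 887
8: 833 -> 305
9: 515
10: -

3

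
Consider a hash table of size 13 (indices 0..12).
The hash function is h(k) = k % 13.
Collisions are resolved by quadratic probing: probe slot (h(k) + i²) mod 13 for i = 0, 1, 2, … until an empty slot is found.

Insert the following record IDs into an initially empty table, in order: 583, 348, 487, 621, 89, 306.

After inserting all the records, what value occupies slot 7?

306

Insert 583: h=11, slot 11 empty => index 11.
Insert 348: h=10, slot 10 empty => index 10.
Insert 487: h=6, slot 6 empty => index 6.
Insert 621: h=10, slots 10,11 occupied => index 1.
Insert 89: h=11, slot 11 occupied => index 12.
Insert 306: h=7, slot 7 empty => index 7.
Table: [_, 621, _, _, _, _, 487, 306, _, _, 348, 583, 89]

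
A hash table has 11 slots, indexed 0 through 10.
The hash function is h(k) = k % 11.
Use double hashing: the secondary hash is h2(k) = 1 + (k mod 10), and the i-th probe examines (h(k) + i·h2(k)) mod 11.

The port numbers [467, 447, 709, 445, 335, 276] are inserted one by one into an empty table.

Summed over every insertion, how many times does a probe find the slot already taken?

4

467: h=5 -> slot 5
447: h=7 -> slot 7
709: h=5, h2=10, probe 5,4 -> slot 4
445: h=5, h2=6, probe 5,0 -> slot 0
335: h=5, h2=6, probe 5,0,6 -> slot 6
276: h=1 -> slot 1
Table: [445, 276, -, -, 709, 467, 335, 447, -, -, -]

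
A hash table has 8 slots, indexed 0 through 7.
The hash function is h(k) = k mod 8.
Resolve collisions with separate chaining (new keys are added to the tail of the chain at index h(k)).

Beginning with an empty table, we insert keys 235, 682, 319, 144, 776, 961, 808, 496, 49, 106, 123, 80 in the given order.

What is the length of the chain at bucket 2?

Insert 235: h=3, bucket 3 empty → new chain.
Insert 682: h=2, bucket 2 empty → new chain.
Insert 319: h=7, bucket 7 empty → new chain.
Insert 144: h=0, bucket 0 empty → new chain.
Insert 776: h=0, bucket 0 nonempty → append to chain.
Insert 961: h=1, bucket 1 empty → new chain.
Insert 808: h=0, bucket 0 nonempty → append to chain.
Insert 496: h=0, bucket 0 nonempty → append to chain.
Insert 49: h=1, bucket 1 nonempty → append to chain.
Insert 106: h=2, bucket 2 nonempty → append to chain.
Insert 123: h=3, bucket 3 nonempty → append to chain.
Insert 80: h=0, bucket 0 nonempty → append to chain.
Final buckets:
0: 144 -> 776 -> 808 -> 496 -> 80
1: 961 -> 49
2: 682 -> 106
3: 235 -> 123
4: _
5: _
6: _
7: 319

2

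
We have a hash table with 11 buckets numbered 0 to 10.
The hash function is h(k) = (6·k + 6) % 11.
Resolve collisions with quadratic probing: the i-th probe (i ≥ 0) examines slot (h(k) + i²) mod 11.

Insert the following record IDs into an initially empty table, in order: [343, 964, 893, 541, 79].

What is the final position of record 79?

343 hashes to 7; slot 7 is free -> place at 7.
964 hashes to 4; slot 4 is free -> place at 4.
893 hashes to 7; 7 taken -> place at 8.
541 hashes to 7; 7,8 taken -> place at 0.
79 hashes to 7; 7,8,0 taken -> place at 5.
Table: [541, _, _, _, 964, 79, _, 343, 893, _, _]

5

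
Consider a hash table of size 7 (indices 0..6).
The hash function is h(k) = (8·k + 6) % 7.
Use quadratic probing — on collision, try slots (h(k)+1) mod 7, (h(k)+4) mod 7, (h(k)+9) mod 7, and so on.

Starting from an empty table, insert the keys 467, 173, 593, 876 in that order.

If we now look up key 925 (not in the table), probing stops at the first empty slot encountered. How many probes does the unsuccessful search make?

Insert 467: h=4, slot 4 empty → index 4.
Insert 173: h=4, slot 4 occupied → index 5.
Insert 593: h=4, slots 4,5 occupied → index 1.
Insert 876: h=0, slot 0 empty → index 0.
Table: [876, 593, _, _, 467, 173, _]
Lookup 925: h=0, probe 0,1,4,2 → slot 2 empty, not found.

4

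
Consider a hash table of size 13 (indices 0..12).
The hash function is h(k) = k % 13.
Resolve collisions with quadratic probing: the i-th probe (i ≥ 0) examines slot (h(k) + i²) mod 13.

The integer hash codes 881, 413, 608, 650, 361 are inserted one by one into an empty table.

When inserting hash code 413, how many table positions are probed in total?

2

881: h=10 -> slot 10
413: h=10, probe 10,11 -> slot 11
608: h=10, probe 10,11,1 -> slot 1
650: h=0 -> slot 0
361: h=10, probe 10,11,1,6 -> slot 6
Table: [650, 608, ∅, ∅, ∅, ∅, 361, ∅, ∅, ∅, 881, 413, ∅]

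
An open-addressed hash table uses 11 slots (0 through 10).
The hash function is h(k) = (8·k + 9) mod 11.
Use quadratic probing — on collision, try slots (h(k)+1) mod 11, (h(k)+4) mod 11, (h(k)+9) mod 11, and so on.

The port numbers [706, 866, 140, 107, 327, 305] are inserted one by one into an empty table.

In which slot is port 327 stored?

5

Insert 706: h=3, slot 3 empty => index 3.
Insert 866: h=7, slot 7 empty => index 7.
Insert 140: h=7, slot 7 occupied => index 8.
Insert 107: h=7, slots 7,8 occupied => index 0.
Insert 327: h=7, slots 7,8,0 occupied => index 5.
Insert 305: h=7, slots 7,8,0,5 occupied => index 1.
Table: [107, 305, —, 706, —, 327, —, 866, 140, —, —]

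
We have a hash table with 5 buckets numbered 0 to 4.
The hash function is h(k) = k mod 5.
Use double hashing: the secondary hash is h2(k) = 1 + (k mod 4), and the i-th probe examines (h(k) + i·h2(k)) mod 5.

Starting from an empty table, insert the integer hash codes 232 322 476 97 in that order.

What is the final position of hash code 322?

0

Insert 232: h=2, slot 2 empty => index 2.
Insert 322: h=2, h2=3, slot 2 occupied => index 0.
Insert 476: h=1, slot 1 empty => index 1.
Insert 97: h=2, h2=2, slot 2 occupied => index 4.
Table: [322, 476, 232, ∅, 97]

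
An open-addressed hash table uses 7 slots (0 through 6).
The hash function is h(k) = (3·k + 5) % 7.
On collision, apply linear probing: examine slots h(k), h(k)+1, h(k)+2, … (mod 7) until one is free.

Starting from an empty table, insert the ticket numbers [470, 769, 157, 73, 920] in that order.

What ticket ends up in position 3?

73

470 hashes to 1; slot 1 is free → place at 1.
769 hashes to 2; slot 2 is free → place at 2.
157 hashes to 0; slot 0 is free → place at 0.
73 hashes to 0; 0,1,2 taken → place at 3.
920 hashes to 0; 0,1,2,3 taken → place at 4.
Table: [157, 470, 769, 73, 920, _, _]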